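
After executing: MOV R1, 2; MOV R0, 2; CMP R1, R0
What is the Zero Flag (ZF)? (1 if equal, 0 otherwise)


Register state trace:
  MOV R1, 2  → R1 = 2
  MOV R0, 2  → R0 = 2
  CMP R1, R0  → computes 2 - 2 = 0
  Result is zero, so values are equal
ZF = 1

1


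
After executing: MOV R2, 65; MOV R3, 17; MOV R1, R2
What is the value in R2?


Register state trace:
  MOV R2, 65  → R2 = 65
  MOV R3, 17  → R3 = 17
  MOV R1, R2  → R1 = 65
Final: R2 = 65

65


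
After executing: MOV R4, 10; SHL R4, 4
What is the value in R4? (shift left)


Register state trace:
  MOV R4, 10  → R4 = 10
  SHL R4, 4  → R4 = 10 << 4 = 10 * 2^4 = 160
Final: R4 = 160

160


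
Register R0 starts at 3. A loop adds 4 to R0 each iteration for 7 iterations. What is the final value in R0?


Starting value: R0 = 3
  Iter 1: R0 = 3 + 4 = 7
  Iter 2: R0 = 7 + 4 = 11
  Iter 3: R0 = 11 + 4 = 15
  Iter 4: R0 = 15 + 4 = 19
  Iter 5: R0 = 19 + 4 = 23
  Iter 6: R0 = 23 + 4 = 27
  Iter 7: R0 = 27 + 4 = 31
Final: R0 = 31

31


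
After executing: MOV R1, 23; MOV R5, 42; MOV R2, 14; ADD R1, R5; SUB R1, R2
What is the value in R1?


Register state trace:
  MOV R1, 23  → R1 = 23
  MOV R5, 42  → R5 = 42
  MOV R2, 14  → R2 = 14
  ADD R1, R5  → R1 = 23 + 42 = 65
  SUB R1, R2  → R1 = 65 - 14 = 51
Final: R1 = 51

51


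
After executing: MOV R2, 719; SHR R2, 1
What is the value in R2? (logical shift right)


Register state trace:
  MOV R2, 719  → R2 = 719
  SHR R2, 1  → R2 = 719 >> 1 = 719 // 2^1 = 359
Final: R2 = 359

359


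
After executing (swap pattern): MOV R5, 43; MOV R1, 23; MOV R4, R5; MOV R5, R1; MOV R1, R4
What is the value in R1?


Register state trace (swap pattern):
  MOV R5, 43  → R5 = 43
  MOV R1, 23  → R1 = 23
  MOV R4, R5  → R4 = 43  (save R5)
  MOV R5, R1  → R5 = 23  (R5 gets R1's value)
  MOV R1, R4  → R1 = 43  (R1 gets saved value)
Final: R1 = 43

43


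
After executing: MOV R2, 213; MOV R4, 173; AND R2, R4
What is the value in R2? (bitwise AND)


Register state trace:
  MOV R2, 213  → R2 = 213 (0b11010101)
  MOV R4, 173  → R4 = 173 (0b10101101)
  AND R2, R4  → R2 = 213 AND 173 = 133 (0b10000101)
Final: R2 = 133

133


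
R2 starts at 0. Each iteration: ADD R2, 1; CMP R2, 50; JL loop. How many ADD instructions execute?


Loop trace (R2 starts at 0, target 50, step 1):
  ADD #1: R2 = 0 + 1 = 1  → 1 < 50, loop
  ADD #2: R2 = 1 + 1 = 2  → 2 < 50, loop
  ADD #3: R2 = 2 + 1 = 3  → 3 < 50, loop
  ADD #4: R2 = 3 + 1 = 4  → 4 < 50, loop
  ADD #5: R2 = 4 + 1 = 5  → 5 < 50, loop
  ADD #6: R2 = 5 + 1 = 6  → 6 < 50, loop
  ADD #7: R2 = 6 + 1 = 7  → 7 < 50, loop
  ADD #8: R2 = 7 + 1 = 8  → 8 < 50, loop
  ADD #9: R2 = 8 + 1 = 9  → 9 < 50, loop
  ADD #10: R2 = 9 + 1 = 10  → 10 < 50, loop
  ADD #11: R2 = 10 + 1 = 11  → 11 < 50, loop
  ADD #12: R2 = 11 + 1 = 12  → 12 < 50, loop
  ADD #13: R2 = 12 + 1 = 13  → 13 < 50, loop
  ADD #14: R2 = 13 + 1 = 14  → 14 < 50, loop
  ADD #15: R2 = 14 + 1 = 15  → 15 < 50, loop
  ADD #16: R2 = 15 + 1 = 16  → 16 < 50, loop
  ADD #17: R2 = 16 + 1 = 17  → 17 < 50, loop
  ADD #18: R2 = 17 + 1 = 18  → 18 < 50, loop
  ADD #19: R2 = 18 + 1 = 19  → 19 < 50, loop
  ADD #20: R2 = 19 + 1 = 20  → 20 < 50, loop
  ADD #21: R2 = 20 + 1 = 21  → 21 < 50, loop
  ADD #22: R2 = 21 + 1 = 22  → 22 < 50, loop
  ADD #23: R2 = 22 + 1 = 23  → 23 < 50, loop
  ADD #24: R2 = 23 + 1 = 24  → 24 < 50, loop
  ADD #25: R2 = 24 + 1 = 25  → 25 < 50, loop
  ADD #26: R2 = 25 + 1 = 26  → 26 < 50, loop
  ADD #27: R2 = 26 + 1 = 27  → 27 < 50, loop
  ADD #28: R2 = 27 + 1 = 28  → 28 < 50, loop
  ADD #29: R2 = 28 + 1 = 29  → 29 < 50, loop
  ADD #30: R2 = 29 + 1 = 30  → 30 < 50, loop
  ADD #31: R2 = 30 + 1 = 31  → 31 < 50, loop
  ADD #32: R2 = 31 + 1 = 32  → 32 < 50, loop
  ADD #33: R2 = 32 + 1 = 33  → 33 < 50, loop
  ADD #34: R2 = 33 + 1 = 34  → 34 < 50, loop
  ADD #35: R2 = 34 + 1 = 35  → 35 < 50, loop
  ADD #36: R2 = 35 + 1 = 36  → 36 < 50, loop
  ADD #37: R2 = 36 + 1 = 37  → 37 < 50, loop
  ADD #38: R2 = 37 + 1 = 38  → 38 < 50, loop
  ADD #39: R2 = 38 + 1 = 39  → 39 < 50, loop
  ADD #40: R2 = 39 + 1 = 40  → 40 < 50, loop
  ADD #41: R2 = 40 + 1 = 41  → 41 < 50, loop
  ADD #42: R2 = 41 + 1 = 42  → 42 < 50, loop
  ADD #43: R2 = 42 + 1 = 43  → 43 < 50, loop
  ADD #44: R2 = 43 + 1 = 44  → 44 < 50, loop
  ADD #45: R2 = 44 + 1 = 45  → 45 < 50, loop
  ADD #46: R2 = 45 + 1 = 46  → 46 < 50, loop
  ADD #47: R2 = 46 + 1 = 47  → 47 < 50, loop
  ADD #48: R2 = 47 + 1 = 48  → 48 < 50, loop
  ADD #49: R2 = 48 + 1 = 49  → 49 < 50, loop
  ADD #50: R2 = 49 + 1 = 50  → 50 >= 50, exit
Total ADD instructions: 50

50


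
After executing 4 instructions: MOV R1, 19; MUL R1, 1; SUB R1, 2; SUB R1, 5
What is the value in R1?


Register state trace:
  MOV R1, 19  → R1 = 19
  MUL R1, 1  → R1 = 19 * 1 = 19
  SUB R1, 2  → R1 = 19 - 2 = 17
  SUB R1, 5  → R1 = 17 - 5 = 12
Final: R1 = 12

12


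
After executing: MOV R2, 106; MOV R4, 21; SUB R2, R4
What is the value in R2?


Register state trace:
  MOV R2, 106  → R2 = 106
  MOV R4, 21  → R4 = 21
  SUB R2, R4  → R2 = 106 - 21 = 85
Final: R2 = 85

85


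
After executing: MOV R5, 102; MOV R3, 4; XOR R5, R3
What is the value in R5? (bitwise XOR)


Register state trace:
  MOV R5, 102  → R5 = 102 (0b01100110)
  MOV R3, 4  → R3 = 4 (0b00000100)
  XOR R5, R3  → R5 = 102 XOR 4 = 98 (0b01100010)
Final: R5 = 98

98


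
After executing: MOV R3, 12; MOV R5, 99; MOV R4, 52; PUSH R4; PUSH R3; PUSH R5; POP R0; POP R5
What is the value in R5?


Stack trace (top is rightmost):
  MOV R3, 12  → R3 = 12
  MOV R5, 99  → R5 = 99
  MOV R4, 52  → R4 = 52
  PUSH R4  → stack: [52]
  PUSH R3  → stack: [52, 12]
  PUSH R5  → stack: [52, 12, 99]
  POP R0  → R0 = 99, stack: [52, 12]
  POP R5  → R5 = 12, stack: [52]
Final: R5 = 12

12


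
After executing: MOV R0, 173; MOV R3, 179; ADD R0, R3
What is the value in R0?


Register state trace:
  MOV R0, 173  → R0 = 173
  MOV R3, 179  → R3 = 179
  ADD R0, R3  → R0 = 173 + 179 = 352
Final: R0 = 352

352


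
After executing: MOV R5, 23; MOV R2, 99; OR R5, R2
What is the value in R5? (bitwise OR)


Register state trace:
  MOV R5, 23  → R5 = 23 (0b00010111)
  MOV R2, 99  → R2 = 99 (0b01100011)
  OR R5, R2   → R5 = 23 OR 99 = 119 (0b01110111)
Final: R5 = 119

119


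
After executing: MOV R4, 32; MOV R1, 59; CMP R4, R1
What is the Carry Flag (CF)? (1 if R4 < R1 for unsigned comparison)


Register state trace:
  MOV R4, 32  → R4 = 32
  MOV R1, 59  → R1 = 59
  CMP R4, R1  → unsigned 32 - 59: borrow occurs
  32 < 59, so CF = 1
CF = 1

1


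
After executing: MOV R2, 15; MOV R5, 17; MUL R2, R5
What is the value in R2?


Register state trace:
  MOV R2, 15  → R2 = 15
  MOV R5, 17  → R5 = 17
  MUL R2, R5  → R2 = 15 * 17 = 255
Final: R2 = 255

255


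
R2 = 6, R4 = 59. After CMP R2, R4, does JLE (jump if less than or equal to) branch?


Trace:
  R2 = 6, R4 = 59
  CMP R2, R4  → compares 6 vs 59
  JLE checks: is 6 less than or equal to 59?
  6 < 59, so condition is true
Branch taken: Yes

Yes


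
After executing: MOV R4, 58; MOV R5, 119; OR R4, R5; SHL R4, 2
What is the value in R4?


Register state trace:
  MOV R4, 58  → R4 = 58 (0b00111010)
  MOV R5, 119  → R5 = 119 (0b01110111)
  OR R4, R5  → R4 = 58 OR 119 = 127 (0b01111111)
  SHL R4, 2  → R4 = 127 << 2 = 508
Final: R4 = 508

508


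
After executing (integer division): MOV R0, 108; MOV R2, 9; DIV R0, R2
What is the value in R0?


Register state trace:
  MOV R0, 108  → R0 = 108
  MOV R2, 9  → R2 = 9
  DIV R0, R2  → R0 = 108 // 9 = 12
Final: R0 = 12

12


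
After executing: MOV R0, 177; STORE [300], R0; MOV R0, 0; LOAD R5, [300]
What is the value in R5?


Register and memory trace:
  MOV R0, 177  → R0 = 177
  STORE [300], R0  → mem[300] = 177
  MOV R0, 0  → R0 = 0
  LOAD R5, [300]  → R5 = mem[300] = 177
Final: R5 = 177

177


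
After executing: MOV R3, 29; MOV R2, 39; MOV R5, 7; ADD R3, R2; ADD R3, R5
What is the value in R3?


Register state trace:
  MOV R3, 29  → R3 = 29
  MOV R2, 39  → R2 = 39
  MOV R5, 7  → R5 = 7
  ADD R3, R2  → R3 = 29 + 39 = 68
  ADD R3, R5  → R3 = 68 + 7 = 75
Final: R3 = 75

75


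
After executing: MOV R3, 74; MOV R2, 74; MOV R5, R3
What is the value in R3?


Register state trace:
  MOV R3, 74  → R3 = 74
  MOV R2, 74  → R2 = 74
  MOV R5, R3  → R5 = 74
Final: R3 = 74

74


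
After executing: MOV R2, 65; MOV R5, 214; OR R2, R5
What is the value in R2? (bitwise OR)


Register state trace:
  MOV R2, 65  → R2 = 65 (0b01000001)
  MOV R5, 214  → R5 = 214 (0b11010110)
  OR R2, R5   → R2 = 65 OR 214 = 215 (0b11010111)
Final: R2 = 215

215


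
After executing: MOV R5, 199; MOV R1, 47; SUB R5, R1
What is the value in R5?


Register state trace:
  MOV R5, 199  → R5 = 199
  MOV R1, 47  → R1 = 47
  SUB R5, R1  → R5 = 199 - 47 = 152
Final: R5 = 152

152


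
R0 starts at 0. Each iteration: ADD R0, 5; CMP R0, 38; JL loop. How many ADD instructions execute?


Loop trace (R0 starts at 0, target 38, step 5):
  ADD #1: R0 = 0 + 5 = 5  → 5 < 38, loop
  ADD #2: R0 = 5 + 5 = 10  → 10 < 38, loop
  ADD #3: R0 = 10 + 5 = 15  → 15 < 38, loop
  ADD #4: R0 = 15 + 5 = 20  → 20 < 38, loop
  ADD #5: R0 = 20 + 5 = 25  → 25 < 38, loop
  ADD #6: R0 = 25 + 5 = 30  → 30 < 38, loop
  ADD #7: R0 = 30 + 5 = 35  → 35 < 38, loop
  ADD #8: R0 = 35 + 5 = 40  → 40 >= 38, exit
Total ADD instructions: 8

8


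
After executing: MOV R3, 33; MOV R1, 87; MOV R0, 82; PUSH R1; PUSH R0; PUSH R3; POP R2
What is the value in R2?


Stack trace (top is rightmost):
  MOV R3, 33  → R3 = 33
  MOV R1, 87  → R1 = 87
  MOV R0, 82  → R0 = 82
  PUSH R1  → stack: [87]
  PUSH R0  → stack: [87, 82]
  PUSH R3  → stack: [87, 82, 33]
  POP R2  → R2 = 33, stack: [87, 82]
Final: R2 = 33

33


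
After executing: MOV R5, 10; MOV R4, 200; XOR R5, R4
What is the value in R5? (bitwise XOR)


Register state trace:
  MOV R5, 10  → R5 = 10 (0b00001010)
  MOV R4, 200  → R4 = 200 (0b11001000)
  XOR R5, R4  → R5 = 10 XOR 200 = 194 (0b11000010)
Final: R5 = 194

194


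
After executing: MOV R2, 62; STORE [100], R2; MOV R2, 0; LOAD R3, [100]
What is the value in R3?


Register and memory trace:
  MOV R2, 62  → R2 = 62
  STORE [100], R2  → mem[100] = 62
  MOV R2, 0  → R2 = 0
  LOAD R3, [100]  → R3 = mem[100] = 62
Final: R3 = 62

62


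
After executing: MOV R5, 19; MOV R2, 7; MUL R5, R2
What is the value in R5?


Register state trace:
  MOV R5, 19  → R5 = 19
  MOV R2, 7  → R2 = 7
  MUL R5, R2  → R5 = 19 * 7 = 133
Final: R5 = 133

133


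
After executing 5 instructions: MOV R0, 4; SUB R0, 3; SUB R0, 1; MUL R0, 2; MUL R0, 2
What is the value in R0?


Register state trace:
  MOV R0, 4  → R0 = 4
  SUB R0, 3  → R0 = 4 - 3 = 1
  SUB R0, 1  → R0 = 1 - 1 = 0
  MUL R0, 2  → R0 = 0 * 2 = 0
  MUL R0, 2  → R0 = 0 * 2 = 0
Final: R0 = 0

0


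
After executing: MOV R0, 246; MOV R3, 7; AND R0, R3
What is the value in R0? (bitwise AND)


Register state trace:
  MOV R0, 246  → R0 = 246 (0b11110110)
  MOV R3, 7  → R3 = 7 (0b00000111)
  AND R0, R3  → R0 = 246 AND 7 = 6 (0b00000110)
Final: R0 = 6

6


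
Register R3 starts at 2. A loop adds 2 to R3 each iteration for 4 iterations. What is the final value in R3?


Starting value: R3 = 2
  Iter 1: R3 = 2 + 2 = 4
  Iter 2: R3 = 4 + 2 = 6
  Iter 3: R3 = 6 + 2 = 8
  Iter 4: R3 = 8 + 2 = 10
Final: R3 = 10

10


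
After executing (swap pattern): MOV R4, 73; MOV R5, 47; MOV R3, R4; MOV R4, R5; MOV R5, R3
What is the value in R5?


Register state trace (swap pattern):
  MOV R4, 73  → R4 = 73
  MOV R5, 47  → R5 = 47
  MOV R3, R4  → R3 = 73  (save R4)
  MOV R4, R5  → R4 = 47  (R4 gets R5's value)
  MOV R5, R3  → R5 = 73  (R5 gets saved value)
Final: R5 = 73

73


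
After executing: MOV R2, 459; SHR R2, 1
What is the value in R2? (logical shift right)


Register state trace:
  MOV R2, 459  → R2 = 459
  SHR R2, 1  → R2 = 459 >> 1 = 459 // 2^1 = 229
Final: R2 = 229

229


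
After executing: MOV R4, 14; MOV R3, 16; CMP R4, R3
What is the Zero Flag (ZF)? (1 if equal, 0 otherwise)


Register state trace:
  MOV R4, 14  → R4 = 14
  MOV R3, 16  → R3 = 16
  CMP R4, R3  → computes 14 - 16 = -2
  Result is nonzero, so values are not equal
ZF = 0

0


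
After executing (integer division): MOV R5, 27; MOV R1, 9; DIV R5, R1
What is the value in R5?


Register state trace:
  MOV R5, 27  → R5 = 27
  MOV R1, 9  → R1 = 9
  DIV R5, R1  → R5 = 27 // 9 = 3
Final: R5 = 3

3


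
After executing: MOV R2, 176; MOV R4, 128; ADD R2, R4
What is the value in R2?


Register state trace:
  MOV R2, 176  → R2 = 176
  MOV R4, 128  → R4 = 128
  ADD R2, R4  → R2 = 176 + 128 = 304
Final: R2 = 304

304


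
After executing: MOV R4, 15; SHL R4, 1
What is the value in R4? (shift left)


Register state trace:
  MOV R4, 15  → R4 = 15
  SHL R4, 1  → R4 = 15 << 1 = 15 * 2^1 = 30
Final: R4 = 30

30


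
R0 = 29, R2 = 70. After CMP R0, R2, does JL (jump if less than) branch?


Trace:
  R0 = 29, R2 = 70
  CMP R0, R2  → compares 29 vs 70
  JL checks: is 29 less than 70?
  29 < 70, so condition is true
Branch taken: Yes

Yes


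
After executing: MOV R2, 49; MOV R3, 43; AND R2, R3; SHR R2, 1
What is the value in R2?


Register state trace:
  MOV R2, 49  → R2 = 49 (0b00110001)
  MOV R3, 43  → R3 = 43 (0b00101011)
  AND R2, R3  → R2 = 49 AND 43 = 33 (0b00100001)
  SHR R2, 1  → R2 = 33 >> 1 = 16
Final: R2 = 16

16


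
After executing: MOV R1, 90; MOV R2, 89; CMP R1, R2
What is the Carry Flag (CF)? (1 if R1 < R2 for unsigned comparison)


Register state trace:
  MOV R1, 90  → R1 = 90
  MOV R2, 89  → R2 = 89
  CMP R1, R2  → unsigned 90 - 89: no borrow
  90 >= 89, so CF = 0
CF = 0

0


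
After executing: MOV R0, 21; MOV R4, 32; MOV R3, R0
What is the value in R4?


Register state trace:
  MOV R0, 21  → R0 = 21
  MOV R4, 32  → R4 = 32
  MOV R3, R0  → R3 = 21
Final: R4 = 32

32


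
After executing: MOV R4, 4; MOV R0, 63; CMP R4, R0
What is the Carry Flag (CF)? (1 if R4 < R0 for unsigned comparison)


Register state trace:
  MOV R4, 4  → R4 = 4
  MOV R0, 63  → R0 = 63
  CMP R4, R0  → unsigned 4 - 63: borrow occurs
  4 < 63, so CF = 1
CF = 1

1


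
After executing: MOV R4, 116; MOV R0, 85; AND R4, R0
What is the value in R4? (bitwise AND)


Register state trace:
  MOV R4, 116  → R4 = 116 (0b01110100)
  MOV R0, 85  → R0 = 85 (0b01010101)
  AND R4, R0  → R4 = 116 AND 85 = 84 (0b01010100)
Final: R4 = 84

84


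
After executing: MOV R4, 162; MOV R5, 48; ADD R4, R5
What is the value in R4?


Register state trace:
  MOV R4, 162  → R4 = 162
  MOV R5, 48  → R5 = 48
  ADD R4, R5  → R4 = 162 + 48 = 210
Final: R4 = 210

210


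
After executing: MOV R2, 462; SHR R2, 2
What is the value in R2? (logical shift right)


Register state trace:
  MOV R2, 462  → R2 = 462
  SHR R2, 2  → R2 = 462 >> 2 = 462 // 2^2 = 115
Final: R2 = 115

115


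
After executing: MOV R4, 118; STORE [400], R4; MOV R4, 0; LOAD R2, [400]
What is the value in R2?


Register and memory trace:
  MOV R4, 118  → R4 = 118
  STORE [400], R4  → mem[400] = 118
  MOV R4, 0  → R4 = 0
  LOAD R2, [400]  → R2 = mem[400] = 118
Final: R2 = 118

118


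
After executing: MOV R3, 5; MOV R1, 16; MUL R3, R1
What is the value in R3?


Register state trace:
  MOV R3, 5  → R3 = 5
  MOV R1, 16  → R1 = 16
  MUL R3, R1  → R3 = 5 * 16 = 80
Final: R3 = 80

80


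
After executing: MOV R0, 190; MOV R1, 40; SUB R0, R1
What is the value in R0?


Register state trace:
  MOV R0, 190  → R0 = 190
  MOV R1, 40  → R1 = 40
  SUB R0, R1  → R0 = 190 - 40 = 150
Final: R0 = 150

150


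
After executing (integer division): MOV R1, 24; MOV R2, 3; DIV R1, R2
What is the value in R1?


Register state trace:
  MOV R1, 24  → R1 = 24
  MOV R2, 3  → R2 = 3
  DIV R1, R2  → R1 = 24 // 3 = 8
Final: R1 = 8

8


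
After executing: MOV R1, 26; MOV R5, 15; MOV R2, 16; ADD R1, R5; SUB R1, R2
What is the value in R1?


Register state trace:
  MOV R1, 26  → R1 = 26
  MOV R5, 15  → R5 = 15
  MOV R2, 16  → R2 = 16
  ADD R1, R5  → R1 = 26 + 15 = 41
  SUB R1, R2  → R1 = 41 - 16 = 25
Final: R1 = 25

25


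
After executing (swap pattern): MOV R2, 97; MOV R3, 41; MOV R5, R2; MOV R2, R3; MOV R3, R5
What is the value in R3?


Register state trace (swap pattern):
  MOV R2, 97  → R2 = 97
  MOV R3, 41  → R3 = 41
  MOV R5, R2  → R5 = 97  (save R2)
  MOV R2, R3  → R2 = 41  (R2 gets R3's value)
  MOV R3, R5  → R3 = 97  (R3 gets saved value)
Final: R3 = 97

97


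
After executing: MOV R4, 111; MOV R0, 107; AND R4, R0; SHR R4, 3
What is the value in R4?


Register state trace:
  MOV R4, 111  → R4 = 111 (0b01101111)
  MOV R0, 107  → R0 = 107 (0b01101011)
  AND R4, R0  → R4 = 111 AND 107 = 107 (0b01101011)
  SHR R4, 3  → R4 = 107 >> 3 = 13
Final: R4 = 13

13


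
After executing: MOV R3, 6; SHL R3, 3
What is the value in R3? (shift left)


Register state trace:
  MOV R3, 6  → R3 = 6
  SHL R3, 3  → R3 = 6 << 3 = 6 * 2^3 = 48
Final: R3 = 48

48


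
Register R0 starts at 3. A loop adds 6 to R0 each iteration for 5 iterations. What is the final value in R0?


Starting value: R0 = 3
  Iter 1: R0 = 3 + 6 = 9
  Iter 2: R0 = 9 + 6 = 15
  Iter 3: R0 = 15 + 6 = 21
  Iter 4: R0 = 21 + 6 = 27
  Iter 5: R0 = 27 + 6 = 33
Final: R0 = 33

33


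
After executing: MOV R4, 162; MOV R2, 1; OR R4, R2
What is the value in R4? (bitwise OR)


Register state trace:
  MOV R4, 162  → R4 = 162 (0b10100010)
  MOV R2, 1  → R2 = 1 (0b00000001)
  OR R4, R2   → R4 = 162 OR 1 = 163 (0b10100011)
Final: R4 = 163

163


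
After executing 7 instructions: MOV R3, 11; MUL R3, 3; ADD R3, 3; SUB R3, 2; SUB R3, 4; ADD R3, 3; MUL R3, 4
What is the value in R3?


Register state trace:
  MOV R3, 11  → R3 = 11
  MUL R3, 3  → R3 = 11 * 3 = 33
  ADD R3, 3  → R3 = 33 + 3 = 36
  SUB R3, 2  → R3 = 36 - 2 = 34
  SUB R3, 4  → R3 = 34 - 4 = 30
  ADD R3, 3  → R3 = 30 + 3 = 33
  MUL R3, 4  → R3 = 33 * 4 = 132
Final: R3 = 132

132


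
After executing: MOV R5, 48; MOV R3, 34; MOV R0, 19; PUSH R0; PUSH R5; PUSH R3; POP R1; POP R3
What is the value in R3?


Stack trace (top is rightmost):
  MOV R5, 48  → R5 = 48
  MOV R3, 34  → R3 = 34
  MOV R0, 19  → R0 = 19
  PUSH R0  → stack: [19]
  PUSH R5  → stack: [19, 48]
  PUSH R3  → stack: [19, 48, 34]
  POP R1  → R1 = 34, stack: [19, 48]
  POP R3  → R3 = 48, stack: [19]
Final: R3 = 48

48


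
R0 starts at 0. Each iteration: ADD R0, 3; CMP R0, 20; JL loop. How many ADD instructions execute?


Loop trace (R0 starts at 0, target 20, step 3):
  ADD #1: R0 = 0 + 3 = 3  → 3 < 20, loop
  ADD #2: R0 = 3 + 3 = 6  → 6 < 20, loop
  ADD #3: R0 = 6 + 3 = 9  → 9 < 20, loop
  ADD #4: R0 = 9 + 3 = 12  → 12 < 20, loop
  ADD #5: R0 = 12 + 3 = 15  → 15 < 20, loop
  ADD #6: R0 = 15 + 3 = 18  → 18 < 20, loop
  ADD #7: R0 = 18 + 3 = 21  → 21 >= 20, exit
Total ADD instructions: 7

7


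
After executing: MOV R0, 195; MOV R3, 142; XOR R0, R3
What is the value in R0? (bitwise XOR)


Register state trace:
  MOV R0, 195  → R0 = 195 (0b11000011)
  MOV R3, 142  → R3 = 142 (0b10001110)
  XOR R0, R3  → R0 = 195 XOR 142 = 77 (0b01001101)
Final: R0 = 77

77


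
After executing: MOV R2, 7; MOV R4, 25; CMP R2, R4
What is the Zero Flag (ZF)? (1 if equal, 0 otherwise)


Register state trace:
  MOV R2, 7  → R2 = 7
  MOV R4, 25  → R4 = 25
  CMP R2, R4  → computes 7 - 25 = -18
  Result is nonzero, so values are not equal
ZF = 0

0


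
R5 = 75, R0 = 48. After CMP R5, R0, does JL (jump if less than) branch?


Trace:
  R5 = 75, R0 = 48
  CMP R5, R0  → compares 75 vs 48
  JL checks: is 75 less than 48?
  75 > 48, so condition is false
Branch taken: No

No


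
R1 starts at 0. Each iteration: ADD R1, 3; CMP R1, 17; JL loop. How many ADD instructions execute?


Loop trace (R1 starts at 0, target 17, step 3):
  ADD #1: R1 = 0 + 3 = 3  → 3 < 17, loop
  ADD #2: R1 = 3 + 3 = 6  → 6 < 17, loop
  ADD #3: R1 = 6 + 3 = 9  → 9 < 17, loop
  ADD #4: R1 = 9 + 3 = 12  → 12 < 17, loop
  ADD #5: R1 = 12 + 3 = 15  → 15 < 17, loop
  ADD #6: R1 = 15 + 3 = 18  → 18 >= 17, exit
Total ADD instructions: 6

6


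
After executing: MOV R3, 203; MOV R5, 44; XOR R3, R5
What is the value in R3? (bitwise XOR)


Register state trace:
  MOV R3, 203  → R3 = 203 (0b11001011)
  MOV R5, 44  → R5 = 44 (0b00101100)
  XOR R3, R5  → R3 = 203 XOR 44 = 231 (0b11100111)
Final: R3 = 231

231


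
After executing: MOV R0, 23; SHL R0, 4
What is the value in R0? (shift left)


Register state trace:
  MOV R0, 23  → R0 = 23
  SHL R0, 4  → R0 = 23 << 4 = 23 * 2^4 = 368
Final: R0 = 368

368


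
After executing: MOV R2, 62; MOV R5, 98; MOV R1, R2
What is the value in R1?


Register state trace:
  MOV R2, 62  → R2 = 62
  MOV R5, 98  → R5 = 98
  MOV R1, R2  → R1 = 62
Final: R1 = 62

62


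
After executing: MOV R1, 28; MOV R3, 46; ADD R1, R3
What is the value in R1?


Register state trace:
  MOV R1, 28  → R1 = 28
  MOV R3, 46  → R3 = 46
  ADD R1, R3  → R1 = 28 + 46 = 74
Final: R1 = 74

74


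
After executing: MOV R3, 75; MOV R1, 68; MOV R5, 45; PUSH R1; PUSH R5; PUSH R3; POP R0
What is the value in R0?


Stack trace (top is rightmost):
  MOV R3, 75  → R3 = 75
  MOV R1, 68  → R1 = 68
  MOV R5, 45  → R5 = 45
  PUSH R1  → stack: [68]
  PUSH R5  → stack: [68, 45]
  PUSH R3  → stack: [68, 45, 75]
  POP R0  → R0 = 75, stack: [68, 45]
Final: R0 = 75

75


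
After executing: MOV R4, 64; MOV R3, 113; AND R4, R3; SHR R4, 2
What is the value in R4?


Register state trace:
  MOV R4, 64  → R4 = 64 (0b01000000)
  MOV R3, 113  → R3 = 113 (0b01110001)
  AND R4, R3  → R4 = 64 AND 113 = 64 (0b01000000)
  SHR R4, 2  → R4 = 64 >> 2 = 16
Final: R4 = 16

16


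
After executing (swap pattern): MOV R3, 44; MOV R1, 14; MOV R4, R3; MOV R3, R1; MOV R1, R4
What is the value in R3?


Register state trace (swap pattern):
  MOV R3, 44  → R3 = 44
  MOV R1, 14  → R1 = 14
  MOV R4, R3  → R4 = 44  (save R3)
  MOV R3, R1  → R3 = 14  (R3 gets R1's value)
  MOV R1, R4  → R1 = 44  (R1 gets saved value)
Final: R3 = 14

14


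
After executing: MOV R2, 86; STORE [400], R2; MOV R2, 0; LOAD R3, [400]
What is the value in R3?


Register and memory trace:
  MOV R2, 86  → R2 = 86
  STORE [400], R2  → mem[400] = 86
  MOV R2, 0  → R2 = 0
  LOAD R3, [400]  → R3 = mem[400] = 86
Final: R3 = 86

86


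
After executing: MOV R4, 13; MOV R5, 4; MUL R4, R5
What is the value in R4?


Register state trace:
  MOV R4, 13  → R4 = 13
  MOV R5, 4  → R5 = 4
  MUL R4, R5  → R4 = 13 * 4 = 52
Final: R4 = 52

52


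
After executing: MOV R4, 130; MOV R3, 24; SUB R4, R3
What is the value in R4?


Register state trace:
  MOV R4, 130  → R4 = 130
  MOV R3, 24  → R3 = 24
  SUB R4, R3  → R4 = 130 - 24 = 106
Final: R4 = 106

106


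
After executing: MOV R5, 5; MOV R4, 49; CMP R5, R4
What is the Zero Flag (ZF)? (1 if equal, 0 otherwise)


Register state trace:
  MOV R5, 5  → R5 = 5
  MOV R4, 49  → R4 = 49
  CMP R5, R4  → computes 5 - 49 = -44
  Result is nonzero, so values are not equal
ZF = 0

0


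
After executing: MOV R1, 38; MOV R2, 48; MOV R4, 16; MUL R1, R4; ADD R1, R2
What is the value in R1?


Register state trace:
  MOV R1, 38  → R1 = 38
  MOV R2, 48  → R2 = 48
  MOV R4, 16  → R4 = 16
  MUL R1, R4  → R1 = 38 * 16 = 608
  ADD R1, R2  → R1 = 608 + 48 = 656
Final: R1 = 656

656


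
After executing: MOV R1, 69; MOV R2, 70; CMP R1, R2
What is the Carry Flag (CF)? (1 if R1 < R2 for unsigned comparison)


Register state trace:
  MOV R1, 69  → R1 = 69
  MOV R2, 70  → R2 = 70
  CMP R1, R2  → unsigned 69 - 70: borrow occurs
  69 < 70, so CF = 1
CF = 1

1


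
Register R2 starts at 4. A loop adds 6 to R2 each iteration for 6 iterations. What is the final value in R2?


Starting value: R2 = 4
  Iter 1: R2 = 4 + 6 = 10
  Iter 2: R2 = 10 + 6 = 16
  Iter 3: R2 = 16 + 6 = 22
  Iter 4: R2 = 22 + 6 = 28
  Iter 5: R2 = 28 + 6 = 34
  Iter 6: R2 = 34 + 6 = 40
Final: R2 = 40

40


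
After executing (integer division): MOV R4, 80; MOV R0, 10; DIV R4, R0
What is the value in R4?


Register state trace:
  MOV R4, 80  → R4 = 80
  MOV R0, 10  → R0 = 10
  DIV R4, R0  → R4 = 80 // 10 = 8
Final: R4 = 8

8


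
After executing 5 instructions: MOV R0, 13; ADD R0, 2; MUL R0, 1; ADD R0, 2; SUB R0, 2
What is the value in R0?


Register state trace:
  MOV R0, 13  → R0 = 13
  ADD R0, 2  → R0 = 13 + 2 = 15
  MUL R0, 1  → R0 = 15 * 1 = 15
  ADD R0, 2  → R0 = 15 + 2 = 17
  SUB R0, 2  → R0 = 17 - 2 = 15
Final: R0 = 15

15


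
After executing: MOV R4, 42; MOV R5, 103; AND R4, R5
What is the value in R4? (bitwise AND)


Register state trace:
  MOV R4, 42  → R4 = 42 (0b00101010)
  MOV R5, 103  → R5 = 103 (0b01100111)
  AND R4, R5  → R4 = 42 AND 103 = 34 (0b00100010)
Final: R4 = 34

34


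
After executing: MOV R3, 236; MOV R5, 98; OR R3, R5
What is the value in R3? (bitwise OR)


Register state trace:
  MOV R3, 236  → R3 = 236 (0b11101100)
  MOV R5, 98  → R5 = 98 (0b01100010)
  OR R3, R5   → R3 = 236 OR 98 = 238 (0b11101110)
Final: R3 = 238

238


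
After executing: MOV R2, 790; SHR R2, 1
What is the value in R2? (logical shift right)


Register state trace:
  MOV R2, 790  → R2 = 790
  SHR R2, 1  → R2 = 790 >> 1 = 790 // 2^1 = 395
Final: R2 = 395

395


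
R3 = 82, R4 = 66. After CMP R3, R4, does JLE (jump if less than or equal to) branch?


Trace:
  R3 = 82, R4 = 66
  CMP R3, R4  → compares 82 vs 66
  JLE checks: is 82 less than or equal to 66?
  82 > 66, so condition is false
Branch taken: No

No


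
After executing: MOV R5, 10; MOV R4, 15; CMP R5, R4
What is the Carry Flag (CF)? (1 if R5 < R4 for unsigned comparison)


Register state trace:
  MOV R5, 10  → R5 = 10
  MOV R4, 15  → R4 = 15
  CMP R5, R4  → unsigned 10 - 15: borrow occurs
  10 < 15, so CF = 1
CF = 1

1


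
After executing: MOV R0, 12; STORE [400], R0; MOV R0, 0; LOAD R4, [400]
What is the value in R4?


Register and memory trace:
  MOV R0, 12  → R0 = 12
  STORE [400], R0  → mem[400] = 12
  MOV R0, 0  → R0 = 0
  LOAD R4, [400]  → R4 = mem[400] = 12
Final: R4 = 12

12


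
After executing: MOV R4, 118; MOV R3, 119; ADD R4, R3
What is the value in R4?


Register state trace:
  MOV R4, 118  → R4 = 118
  MOV R3, 119  → R3 = 119
  ADD R4, R3  → R4 = 118 + 119 = 237
Final: R4 = 237

237


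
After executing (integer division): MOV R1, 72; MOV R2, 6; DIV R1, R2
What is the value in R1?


Register state trace:
  MOV R1, 72  → R1 = 72
  MOV R2, 6  → R2 = 6
  DIV R1, R2  → R1 = 72 // 6 = 12
Final: R1 = 12

12


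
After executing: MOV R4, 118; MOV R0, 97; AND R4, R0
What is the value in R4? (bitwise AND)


Register state trace:
  MOV R4, 118  → R4 = 118 (0b01110110)
  MOV R0, 97  → R0 = 97 (0b01100001)
  AND R4, R0  → R4 = 118 AND 97 = 96 (0b01100000)
Final: R4 = 96

96


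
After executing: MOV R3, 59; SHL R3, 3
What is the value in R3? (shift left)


Register state trace:
  MOV R3, 59  → R3 = 59
  SHL R3, 3  → R3 = 59 << 3 = 59 * 2^3 = 472
Final: R3 = 472

472


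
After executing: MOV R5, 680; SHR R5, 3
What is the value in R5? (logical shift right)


Register state trace:
  MOV R5, 680  → R5 = 680
  SHR R5, 3  → R5 = 680 >> 3 = 680 // 2^3 = 85
Final: R5 = 85

85


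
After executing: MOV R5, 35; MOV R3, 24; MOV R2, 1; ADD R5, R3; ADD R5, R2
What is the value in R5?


Register state trace:
  MOV R5, 35  → R5 = 35
  MOV R3, 24  → R3 = 24
  MOV R2, 1  → R2 = 1
  ADD R5, R3  → R5 = 35 + 24 = 59
  ADD R5, R2  → R5 = 59 + 1 = 60
Final: R5 = 60

60


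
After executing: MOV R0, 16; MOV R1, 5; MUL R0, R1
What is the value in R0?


Register state trace:
  MOV R0, 16  → R0 = 16
  MOV R1, 5  → R1 = 5
  MUL R0, R1  → R0 = 16 * 5 = 80
Final: R0 = 80

80


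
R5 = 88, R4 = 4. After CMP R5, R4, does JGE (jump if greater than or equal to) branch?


Trace:
  R5 = 88, R4 = 4
  CMP R5, R4  → compares 88 vs 4
  JGE checks: is 88 greater than or equal to 4?
  88 > 4, so condition is true
Branch taken: Yes

Yes


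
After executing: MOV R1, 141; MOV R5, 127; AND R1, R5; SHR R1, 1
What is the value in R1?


Register state trace:
  MOV R1, 141  → R1 = 141 (0b10001101)
  MOV R5, 127  → R5 = 127 (0b01111111)
  AND R1, R5  → R1 = 141 AND 127 = 13 (0b00001101)
  SHR R1, 1  → R1 = 13 >> 1 = 6
Final: R1 = 6

6


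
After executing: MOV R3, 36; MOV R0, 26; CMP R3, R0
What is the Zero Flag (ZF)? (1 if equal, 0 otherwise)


Register state trace:
  MOV R3, 36  → R3 = 36
  MOV R0, 26  → R0 = 26
  CMP R3, R0  → computes 36 - 26 = 10
  Result is nonzero, so values are not equal
ZF = 0

0


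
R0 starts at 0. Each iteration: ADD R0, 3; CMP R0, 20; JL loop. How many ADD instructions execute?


Loop trace (R0 starts at 0, target 20, step 3):
  ADD #1: R0 = 0 + 3 = 3  → 3 < 20, loop
  ADD #2: R0 = 3 + 3 = 6  → 6 < 20, loop
  ADD #3: R0 = 6 + 3 = 9  → 9 < 20, loop
  ADD #4: R0 = 9 + 3 = 12  → 12 < 20, loop
  ADD #5: R0 = 12 + 3 = 15  → 15 < 20, loop
  ADD #6: R0 = 15 + 3 = 18  → 18 < 20, loop
  ADD #7: R0 = 18 + 3 = 21  → 21 >= 20, exit
Total ADD instructions: 7

7


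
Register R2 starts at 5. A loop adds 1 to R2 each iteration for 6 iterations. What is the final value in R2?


Starting value: R2 = 5
  Iter 1: R2 = 5 + 1 = 6
  Iter 2: R2 = 6 + 1 = 7
  Iter 3: R2 = 7 + 1 = 8
  Iter 4: R2 = 8 + 1 = 9
  Iter 5: R2 = 9 + 1 = 10
  Iter 6: R2 = 10 + 1 = 11
Final: R2 = 11

11


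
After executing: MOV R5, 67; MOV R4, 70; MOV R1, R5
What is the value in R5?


Register state trace:
  MOV R5, 67  → R5 = 67
  MOV R4, 70  → R4 = 70
  MOV R1, R5  → R1 = 67
Final: R5 = 67

67


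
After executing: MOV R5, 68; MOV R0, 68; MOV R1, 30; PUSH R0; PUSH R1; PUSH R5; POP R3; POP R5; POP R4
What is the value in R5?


Stack trace (top is rightmost):
  MOV R5, 68  → R5 = 68
  MOV R0, 68  → R0 = 68
  MOV R1, 30  → R1 = 30
  PUSH R0  → stack: [68]
  PUSH R1  → stack: [68, 30]
  PUSH R5  → stack: [68, 30, 68]
  POP R3  → R3 = 68, stack: [68, 30]
  POP R5  → R5 = 30, stack: [68]
  POP R4  → R4 = 68, stack: []
Final: R5 = 30

30


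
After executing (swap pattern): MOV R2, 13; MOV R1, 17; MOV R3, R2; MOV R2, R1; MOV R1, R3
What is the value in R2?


Register state trace (swap pattern):
  MOV R2, 13  → R2 = 13
  MOV R1, 17  → R1 = 17
  MOV R3, R2  → R3 = 13  (save R2)
  MOV R2, R1  → R2 = 17  (R2 gets R1's value)
  MOV R1, R3  → R1 = 13  (R1 gets saved value)
Final: R2 = 17

17


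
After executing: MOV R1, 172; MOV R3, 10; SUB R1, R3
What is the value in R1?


Register state trace:
  MOV R1, 172  → R1 = 172
  MOV R3, 10  → R3 = 10
  SUB R1, R3  → R1 = 172 - 10 = 162
Final: R1 = 162

162


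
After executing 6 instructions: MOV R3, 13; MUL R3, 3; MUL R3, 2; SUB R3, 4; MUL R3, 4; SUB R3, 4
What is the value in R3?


Register state trace:
  MOV R3, 13  → R3 = 13
  MUL R3, 3  → R3 = 13 * 3 = 39
  MUL R3, 2  → R3 = 39 * 2 = 78
  SUB R3, 4  → R3 = 78 - 4 = 74
  MUL R3, 4  → R3 = 74 * 4 = 296
  SUB R3, 4  → R3 = 296 - 4 = 292
Final: R3 = 292

292


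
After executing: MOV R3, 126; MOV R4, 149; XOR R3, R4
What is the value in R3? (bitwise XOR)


Register state trace:
  MOV R3, 126  → R3 = 126 (0b01111110)
  MOV R4, 149  → R4 = 149 (0b10010101)
  XOR R3, R4  → R3 = 126 XOR 149 = 235 (0b11101011)
Final: R3 = 235

235


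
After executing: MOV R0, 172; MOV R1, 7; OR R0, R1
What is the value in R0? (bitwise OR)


Register state trace:
  MOV R0, 172  → R0 = 172 (0b10101100)
  MOV R1, 7  → R1 = 7 (0b00000111)
  OR R0, R1   → R0 = 172 OR 7 = 175 (0b10101111)
Final: R0 = 175

175


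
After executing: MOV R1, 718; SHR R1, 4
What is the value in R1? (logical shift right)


Register state trace:
  MOV R1, 718  → R1 = 718
  SHR R1, 4  → R1 = 718 >> 4 = 718 // 2^4 = 44
Final: R1 = 44

44


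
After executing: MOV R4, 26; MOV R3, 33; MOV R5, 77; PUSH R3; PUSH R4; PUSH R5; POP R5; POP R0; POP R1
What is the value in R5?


Stack trace (top is rightmost):
  MOV R4, 26  → R4 = 26
  MOV R3, 33  → R3 = 33
  MOV R5, 77  → R5 = 77
  PUSH R3  → stack: [33]
  PUSH R4  → stack: [33, 26]
  PUSH R5  → stack: [33, 26, 77]
  POP R5  → R5 = 77, stack: [33, 26]
  POP R0  → R0 = 26, stack: [33]
  POP R1  → R1 = 33, stack: []
Final: R5 = 77

77


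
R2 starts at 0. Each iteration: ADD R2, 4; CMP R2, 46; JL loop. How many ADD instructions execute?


Loop trace (R2 starts at 0, target 46, step 4):
  ADD #1: R2 = 0 + 4 = 4  → 4 < 46, loop
  ADD #2: R2 = 4 + 4 = 8  → 8 < 46, loop
  ADD #3: R2 = 8 + 4 = 12  → 12 < 46, loop
  ADD #4: R2 = 12 + 4 = 16  → 16 < 46, loop
  ADD #5: R2 = 16 + 4 = 20  → 20 < 46, loop
  ADD #6: R2 = 20 + 4 = 24  → 24 < 46, loop
  ADD #7: R2 = 24 + 4 = 28  → 28 < 46, loop
  ADD #8: R2 = 28 + 4 = 32  → 32 < 46, loop
  ADD #9: R2 = 32 + 4 = 36  → 36 < 46, loop
  ADD #10: R2 = 36 + 4 = 40  → 40 < 46, loop
  ADD #11: R2 = 40 + 4 = 44  → 44 < 46, loop
  ADD #12: R2 = 44 + 4 = 48  → 48 >= 46, exit
Total ADD instructions: 12

12


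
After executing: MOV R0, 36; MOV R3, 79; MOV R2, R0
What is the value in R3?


Register state trace:
  MOV R0, 36  → R0 = 36
  MOV R3, 79  → R3 = 79
  MOV R2, R0  → R2 = 36
Final: R3 = 79

79


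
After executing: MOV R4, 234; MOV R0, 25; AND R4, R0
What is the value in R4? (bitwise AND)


Register state trace:
  MOV R4, 234  → R4 = 234 (0b11101010)
  MOV R0, 25  → R0 = 25 (0b00011001)
  AND R4, R0  → R4 = 234 AND 25 = 8 (0b00001000)
Final: R4 = 8

8


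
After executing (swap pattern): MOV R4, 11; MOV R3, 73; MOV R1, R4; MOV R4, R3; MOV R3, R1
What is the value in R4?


Register state trace (swap pattern):
  MOV R4, 11  → R4 = 11
  MOV R3, 73  → R3 = 73
  MOV R1, R4  → R1 = 11  (save R4)
  MOV R4, R3  → R4 = 73  (R4 gets R3's value)
  MOV R3, R1  → R3 = 11  (R3 gets saved value)
Final: R4 = 73

73


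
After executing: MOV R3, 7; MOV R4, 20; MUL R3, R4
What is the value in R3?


Register state trace:
  MOV R3, 7  → R3 = 7
  MOV R4, 20  → R4 = 20
  MUL R3, R4  → R3 = 7 * 20 = 140
Final: R3 = 140

140


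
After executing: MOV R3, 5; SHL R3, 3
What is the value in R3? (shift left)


Register state trace:
  MOV R3, 5  → R3 = 5
  SHL R3, 3  → R3 = 5 << 3 = 5 * 2^3 = 40
Final: R3 = 40

40


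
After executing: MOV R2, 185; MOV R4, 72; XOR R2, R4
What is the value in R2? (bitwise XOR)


Register state trace:
  MOV R2, 185  → R2 = 185 (0b10111001)
  MOV R4, 72  → R4 = 72 (0b01001000)
  XOR R2, R4  → R2 = 185 XOR 72 = 241 (0b11110001)
Final: R2 = 241

241


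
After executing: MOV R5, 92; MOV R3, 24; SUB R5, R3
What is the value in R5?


Register state trace:
  MOV R5, 92  → R5 = 92
  MOV R3, 24  → R3 = 24
  SUB R5, R3  → R5 = 92 - 24 = 68
Final: R5 = 68

68


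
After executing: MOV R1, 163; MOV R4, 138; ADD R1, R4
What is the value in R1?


Register state trace:
  MOV R1, 163  → R1 = 163
  MOV R4, 138  → R4 = 138
  ADD R1, R4  → R1 = 163 + 138 = 301
Final: R1 = 301

301


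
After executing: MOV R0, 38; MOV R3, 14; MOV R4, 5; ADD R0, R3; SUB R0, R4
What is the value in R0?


Register state trace:
  MOV R0, 38  → R0 = 38
  MOV R3, 14  → R3 = 14
  MOV R4, 5  → R4 = 5
  ADD R0, R3  → R0 = 38 + 14 = 52
  SUB R0, R4  → R0 = 52 - 5 = 47
Final: R0 = 47

47


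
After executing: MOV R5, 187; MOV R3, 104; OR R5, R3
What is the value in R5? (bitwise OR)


Register state trace:
  MOV R5, 187  → R5 = 187 (0b10111011)
  MOV R3, 104  → R3 = 104 (0b01101000)
  OR R5, R3   → R5 = 187 OR 104 = 251 (0b11111011)
Final: R5 = 251

251


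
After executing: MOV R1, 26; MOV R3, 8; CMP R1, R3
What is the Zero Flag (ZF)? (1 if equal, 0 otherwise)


Register state trace:
  MOV R1, 26  → R1 = 26
  MOV R3, 8  → R3 = 8
  CMP R1, R3  → computes 26 - 8 = 18
  Result is nonzero, so values are not equal
ZF = 0

0


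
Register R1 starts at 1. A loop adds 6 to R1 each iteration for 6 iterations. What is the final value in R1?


Starting value: R1 = 1
  Iter 1: R1 = 1 + 6 = 7
  Iter 2: R1 = 7 + 6 = 13
  Iter 3: R1 = 13 + 6 = 19
  Iter 4: R1 = 19 + 6 = 25
  Iter 5: R1 = 25 + 6 = 31
  Iter 6: R1 = 31 + 6 = 37
Final: R1 = 37

37


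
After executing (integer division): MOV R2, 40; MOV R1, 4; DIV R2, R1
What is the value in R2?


Register state trace:
  MOV R2, 40  → R2 = 40
  MOV R1, 4  → R1 = 4
  DIV R2, R1  → R2 = 40 // 4 = 10
Final: R2 = 10

10


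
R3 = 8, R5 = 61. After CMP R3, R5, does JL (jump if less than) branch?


Trace:
  R3 = 8, R5 = 61
  CMP R3, R5  → compares 8 vs 61
  JL checks: is 8 less than 61?
  8 < 61, so condition is true
Branch taken: Yes

Yes


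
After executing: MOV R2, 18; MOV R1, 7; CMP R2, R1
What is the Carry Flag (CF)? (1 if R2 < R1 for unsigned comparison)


Register state trace:
  MOV R2, 18  → R2 = 18
  MOV R1, 7  → R1 = 7
  CMP R2, R1  → unsigned 18 - 7: no borrow
  18 >= 7, so CF = 0
CF = 0

0


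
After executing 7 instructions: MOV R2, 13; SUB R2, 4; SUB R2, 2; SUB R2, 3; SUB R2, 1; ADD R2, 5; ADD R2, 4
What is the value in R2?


Register state trace:
  MOV R2, 13  → R2 = 13
  SUB R2, 4  → R2 = 13 - 4 = 9
  SUB R2, 2  → R2 = 9 - 2 = 7
  SUB R2, 3  → R2 = 7 - 3 = 4
  SUB R2, 1  → R2 = 4 - 1 = 3
  ADD R2, 5  → R2 = 3 + 5 = 8
  ADD R2, 4  → R2 = 8 + 4 = 12
Final: R2 = 12

12


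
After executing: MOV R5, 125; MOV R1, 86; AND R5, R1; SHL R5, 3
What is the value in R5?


Register state trace:
  MOV R5, 125  → R5 = 125 (0b01111101)
  MOV R1, 86  → R1 = 86 (0b01010110)
  AND R5, R1  → R5 = 125 AND 86 = 84 (0b01010100)
  SHL R5, 3  → R5 = 84 << 3 = 672
Final: R5 = 672

672


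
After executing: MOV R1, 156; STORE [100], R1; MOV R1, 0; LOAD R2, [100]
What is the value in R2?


Register and memory trace:
  MOV R1, 156  → R1 = 156
  STORE [100], R1  → mem[100] = 156
  MOV R1, 0  → R1 = 0
  LOAD R2, [100]  → R2 = mem[100] = 156
Final: R2 = 156

156


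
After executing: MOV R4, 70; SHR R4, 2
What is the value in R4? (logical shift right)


Register state trace:
  MOV R4, 70  → R4 = 70
  SHR R4, 2  → R4 = 70 >> 2 = 70 // 2^2 = 17
Final: R4 = 17

17


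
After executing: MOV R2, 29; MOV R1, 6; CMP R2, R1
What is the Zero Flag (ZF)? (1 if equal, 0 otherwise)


Register state trace:
  MOV R2, 29  → R2 = 29
  MOV R1, 6  → R1 = 6
  CMP R2, R1  → computes 29 - 6 = 23
  Result is nonzero, so values are not equal
ZF = 0

0


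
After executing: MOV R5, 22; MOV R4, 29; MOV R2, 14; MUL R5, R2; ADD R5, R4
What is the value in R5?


Register state trace:
  MOV R5, 22  → R5 = 22
  MOV R4, 29  → R4 = 29
  MOV R2, 14  → R2 = 14
  MUL R5, R2  → R5 = 22 * 14 = 308
  ADD R5, R4  → R5 = 308 + 29 = 337
Final: R5 = 337

337


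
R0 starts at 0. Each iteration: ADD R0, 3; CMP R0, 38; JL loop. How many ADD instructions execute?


Loop trace (R0 starts at 0, target 38, step 3):
  ADD #1: R0 = 0 + 3 = 3  → 3 < 38, loop
  ADD #2: R0 = 3 + 3 = 6  → 6 < 38, loop
  ADD #3: R0 = 6 + 3 = 9  → 9 < 38, loop
  ADD #4: R0 = 9 + 3 = 12  → 12 < 38, loop
  ADD #5: R0 = 12 + 3 = 15  → 15 < 38, loop
  ADD #6: R0 = 15 + 3 = 18  → 18 < 38, loop
  ADD #7: R0 = 18 + 3 = 21  → 21 < 38, loop
  ADD #8: R0 = 21 + 3 = 24  → 24 < 38, loop
  ADD #9: R0 = 24 + 3 = 27  → 27 < 38, loop
  ADD #10: R0 = 27 + 3 = 30  → 30 < 38, loop
  ADD #11: R0 = 30 + 3 = 33  → 33 < 38, loop
  ADD #12: R0 = 33 + 3 = 36  → 36 < 38, loop
  ADD #13: R0 = 36 + 3 = 39  → 39 >= 38, exit
Total ADD instructions: 13

13
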